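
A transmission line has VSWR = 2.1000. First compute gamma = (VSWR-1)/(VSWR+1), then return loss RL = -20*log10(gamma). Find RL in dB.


gamma = (2.1000 - 1) / (2.1000 + 1) = 0.3548387
RL = -20 * log10(0.3548387) = 8.999 dB

8.999 dB


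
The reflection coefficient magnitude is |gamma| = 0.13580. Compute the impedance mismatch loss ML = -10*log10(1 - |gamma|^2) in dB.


ML = -10 * log10(1 - 0.13580^2) = -10 * log10(0.98155836) = 0.08084 dB

0.08084 dB


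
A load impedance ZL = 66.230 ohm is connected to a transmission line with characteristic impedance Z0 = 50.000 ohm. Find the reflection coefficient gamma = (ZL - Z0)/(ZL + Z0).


gamma = (66.230 - 50.000) / (66.230 + 50.000) = 0.1396

0.1396


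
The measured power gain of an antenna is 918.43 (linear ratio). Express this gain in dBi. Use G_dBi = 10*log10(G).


G_dBi = 10 * log10(918.43) = 29.63 dBi

29.63 dBi


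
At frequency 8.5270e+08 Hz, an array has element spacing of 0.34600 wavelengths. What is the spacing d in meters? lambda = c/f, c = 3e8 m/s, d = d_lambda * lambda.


lambda = c / f = 3.0000e+08 / 8.5270e+08 = 0.3518236 m
d = 0.34600 * 0.3518236 = 0.1217 m

0.1217 m


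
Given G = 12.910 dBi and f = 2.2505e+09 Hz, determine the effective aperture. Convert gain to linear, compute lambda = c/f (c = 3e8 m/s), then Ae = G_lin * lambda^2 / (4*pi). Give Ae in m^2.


lambda = c / f = 3.0000e+08 / 2.2505e+09 = 0.1333037 m
G_linear = 10^(12.910/10) = 19.54339
Ae = G_linear * lambda^2 / (4*pi) = 19.54339 * 0.1333037^2 / (4*pi) = 0.02764 m^2

0.02764 m^2


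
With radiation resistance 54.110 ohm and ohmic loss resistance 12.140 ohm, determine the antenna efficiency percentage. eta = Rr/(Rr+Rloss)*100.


eta = 54.110 / (54.110 + 12.140) * 100 = 81.68%

81.68%


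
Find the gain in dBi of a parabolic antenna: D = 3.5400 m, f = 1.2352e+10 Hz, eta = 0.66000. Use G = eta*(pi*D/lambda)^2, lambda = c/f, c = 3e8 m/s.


lambda = c / f = 3.0000e+08 / 1.2352e+10 = 0.02428756 m
G_linear = 0.66000 * (pi * 3.5400 / 0.02428756)^2 = 138382.9
G_dBi = 10 * log10(138382.9) = 51.41 dBi

51.41 dBi


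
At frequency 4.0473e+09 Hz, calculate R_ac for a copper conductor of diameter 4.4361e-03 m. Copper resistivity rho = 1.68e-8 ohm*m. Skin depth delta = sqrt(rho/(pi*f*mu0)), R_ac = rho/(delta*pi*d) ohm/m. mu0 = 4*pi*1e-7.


delta = sqrt(1.68e-8 / (pi * 4.0473e+09 * 4*pi*1e-7)) = 1.025397e-06 m
R_ac = 1.68e-8 / (1.025397e-06 * pi * 4.4361e-03) = 1.176 ohm/m

1.176 ohm/m


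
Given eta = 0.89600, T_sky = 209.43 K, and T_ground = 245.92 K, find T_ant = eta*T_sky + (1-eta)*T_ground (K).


T_ant = 0.89600 * 209.43 + (1 - 0.89600) * 245.92 = 213.2 K

213.2 K


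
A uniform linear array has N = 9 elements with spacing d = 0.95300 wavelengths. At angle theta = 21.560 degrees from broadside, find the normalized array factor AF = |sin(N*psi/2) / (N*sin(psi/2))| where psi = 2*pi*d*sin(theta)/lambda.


psi = 2*pi*0.95300*sin(21.560 deg) = 2.200397 rad
AF = |sin(9*2.200397/2) / (9*sin(2.200397/2))| = 0.05724

0.05724


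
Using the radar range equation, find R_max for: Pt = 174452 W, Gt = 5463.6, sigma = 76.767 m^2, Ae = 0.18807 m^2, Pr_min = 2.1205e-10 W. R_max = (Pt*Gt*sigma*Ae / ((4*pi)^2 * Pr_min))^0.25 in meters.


R^4 = 174452*5463.6*76.767*0.18807 / ((4*pi)^2 * 2.1205e-10) = 4.109518e+17
R_max = 4.109518e+17^0.25 = 25319 m

25319 m


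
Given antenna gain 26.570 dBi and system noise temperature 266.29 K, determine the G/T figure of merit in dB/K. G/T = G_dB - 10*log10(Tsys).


G/T = 26.570 - 10*log10(266.29) = 26.570 - 24.25355 = 2.316 dB/K

2.316 dB/K


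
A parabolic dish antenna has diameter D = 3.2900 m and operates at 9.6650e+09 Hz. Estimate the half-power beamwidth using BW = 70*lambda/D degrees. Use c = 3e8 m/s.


lambda = c / f = 3.0000e+08 / 9.6650e+09 = 0.03103983 m
BW = 70 * 0.03103983 / 3.2900 = 0.6604 deg

0.6604 deg


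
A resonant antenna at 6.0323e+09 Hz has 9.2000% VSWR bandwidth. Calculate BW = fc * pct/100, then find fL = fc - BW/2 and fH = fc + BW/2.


BW = 6.0323e+09 * 9.2000/100 = 5.549716e+08 Hz
fL = 6.0323e+09 - 5.549716e+08/2 = 5.755e+09 Hz
fH = 6.0323e+09 + 5.549716e+08/2 = 6.310e+09 Hz

BW=5.550e+08 Hz, fL=5.755e+09 Hz, fH=6.310e+09 Hz


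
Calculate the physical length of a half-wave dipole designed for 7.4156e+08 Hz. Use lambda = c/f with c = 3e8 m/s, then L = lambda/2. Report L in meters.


lambda = c / f = 3.0000e+08 / 7.4156e+08 = 0.4045526 m
L = lambda / 2 = 0.4045526 / 2 = 0.2023 m

0.2023 m


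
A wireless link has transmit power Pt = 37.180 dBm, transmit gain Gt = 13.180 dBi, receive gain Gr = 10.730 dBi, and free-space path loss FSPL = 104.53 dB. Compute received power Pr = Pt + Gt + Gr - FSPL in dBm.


Pr = 37.180 + 13.180 + 10.730 - 104.53 = -43.44 dBm

-43.44 dBm


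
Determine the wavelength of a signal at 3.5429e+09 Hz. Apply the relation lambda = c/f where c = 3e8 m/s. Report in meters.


lambda = c / f = 3.0000e+08 / 3.5429e+09 = 0.08468 m

0.08468 m


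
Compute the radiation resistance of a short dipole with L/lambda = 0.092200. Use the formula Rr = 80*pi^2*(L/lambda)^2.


Rr = 80 * pi^2 * (0.092200)^2 = 80 * 9.869604 * 8.500840e-03 = 6.712 ohm

6.712 ohm


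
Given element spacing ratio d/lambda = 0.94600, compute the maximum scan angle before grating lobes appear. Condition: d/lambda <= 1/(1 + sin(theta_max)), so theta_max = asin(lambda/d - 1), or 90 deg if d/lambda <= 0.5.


lambda/d - 1 = 1/0.94600 - 1 = 0.05708245
theta_max = asin(0.05708245) = 3.272 deg

3.272 deg


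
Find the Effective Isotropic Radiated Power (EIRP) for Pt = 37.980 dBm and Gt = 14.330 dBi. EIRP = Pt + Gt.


EIRP = Pt + Gt = 37.980 + 14.330 = 52.31 dBm

52.31 dBm


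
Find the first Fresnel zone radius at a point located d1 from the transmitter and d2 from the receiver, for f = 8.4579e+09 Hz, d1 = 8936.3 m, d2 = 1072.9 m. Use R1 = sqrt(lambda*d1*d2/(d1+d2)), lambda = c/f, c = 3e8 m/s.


lambda = c / f = 3.0000e+08 / 8.4579e+09 = 0.03546980 m
R1 = sqrt(0.03546980 * 8936.3 * 1072.9 / (8936.3 + 1072.9)) = 5.829 m

5.829 m


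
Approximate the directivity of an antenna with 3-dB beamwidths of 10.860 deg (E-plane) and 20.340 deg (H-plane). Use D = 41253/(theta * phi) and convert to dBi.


D_linear = 41253 / (10.860 * 20.340) = 186.7561
D_dBi = 10 * log10(186.7561) = 22.71 dBi

22.71 dBi


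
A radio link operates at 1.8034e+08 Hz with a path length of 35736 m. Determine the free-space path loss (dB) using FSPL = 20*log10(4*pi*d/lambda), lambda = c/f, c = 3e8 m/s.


lambda = c / f = 3.0000e+08 / 1.8034e+08 = 1.663524 m
FSPL = 20 * log10(4*pi*35736/1.663524) = 108.6 dB

108.6 dB


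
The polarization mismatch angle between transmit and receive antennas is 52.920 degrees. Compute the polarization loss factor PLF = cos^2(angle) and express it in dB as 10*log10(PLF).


PLF_linear = cos^2(52.920 deg) = 0.3635240
PLF_dB = 10 * log10(0.3635240) = -4.395 dB

-4.395 dB


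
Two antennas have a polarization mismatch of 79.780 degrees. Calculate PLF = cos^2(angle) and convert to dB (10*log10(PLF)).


PLF_linear = cos^2(79.780 deg) = 0.03148079
PLF_dB = 10 * log10(0.03148079) = -15.02 dB

-15.02 dB


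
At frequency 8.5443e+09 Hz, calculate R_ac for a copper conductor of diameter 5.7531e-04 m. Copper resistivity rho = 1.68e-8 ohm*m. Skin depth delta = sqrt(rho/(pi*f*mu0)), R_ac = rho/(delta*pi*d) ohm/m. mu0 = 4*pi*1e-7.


delta = sqrt(1.68e-8 / (pi * 8.5443e+09 * 4*pi*1e-7)) = 7.057267e-07 m
R_ac = 1.68e-8 / (7.057267e-07 * pi * 5.7531e-04) = 13.17 ohm/m

13.17 ohm/m


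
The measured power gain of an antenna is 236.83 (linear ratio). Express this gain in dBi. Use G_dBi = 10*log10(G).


G_dBi = 10 * log10(236.83) = 23.74 dBi

23.74 dBi


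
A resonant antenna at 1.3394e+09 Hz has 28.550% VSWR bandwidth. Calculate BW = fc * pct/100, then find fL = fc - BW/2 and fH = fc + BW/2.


BW = 1.3394e+09 * 28.550/100 = 3.823987e+08 Hz
fL = 1.3394e+09 - 3.823987e+08/2 = 1.148e+09 Hz
fH = 1.3394e+09 + 3.823987e+08/2 = 1.531e+09 Hz

BW=3.824e+08 Hz, fL=1.148e+09 Hz, fH=1.531e+09 Hz


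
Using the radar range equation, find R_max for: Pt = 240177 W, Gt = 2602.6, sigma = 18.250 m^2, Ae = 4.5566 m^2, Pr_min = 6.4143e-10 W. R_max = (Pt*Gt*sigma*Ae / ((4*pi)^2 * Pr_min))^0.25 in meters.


R^4 = 240177*2602.6*18.250*4.5566 / ((4*pi)^2 * 6.4143e-10) = 5.131846e+17
R_max = 5.131846e+17^0.25 = 26765 m

26765 m


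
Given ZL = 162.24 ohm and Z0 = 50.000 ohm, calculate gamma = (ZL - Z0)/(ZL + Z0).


gamma = (162.24 - 50.000) / (162.24 + 50.000) = 0.5288

0.5288


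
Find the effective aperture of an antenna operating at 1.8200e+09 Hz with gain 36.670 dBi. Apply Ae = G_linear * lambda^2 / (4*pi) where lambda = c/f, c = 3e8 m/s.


lambda = c / f = 3.0000e+08 / 1.8200e+09 = 0.1648352 m
G_linear = 10^(36.670/10) = 4645.153
Ae = G_linear * lambda^2 / (4*pi) = 4645.153 * 0.1648352^2 / (4*pi) = 10.04 m^2

10.04 m^2


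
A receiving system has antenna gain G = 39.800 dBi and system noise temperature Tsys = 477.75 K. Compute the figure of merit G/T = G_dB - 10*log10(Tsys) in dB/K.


G/T = 39.800 - 10*log10(477.75) = 39.800 - 26.79201 = 13.01 dB/K

13.01 dB/K


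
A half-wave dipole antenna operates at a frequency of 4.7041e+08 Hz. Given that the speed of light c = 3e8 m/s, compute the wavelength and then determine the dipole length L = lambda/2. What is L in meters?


lambda = c / f = 3.0000e+08 / 4.7041e+08 = 0.6377415 m
L = lambda / 2 = 0.6377415 / 2 = 0.3189 m

0.3189 m


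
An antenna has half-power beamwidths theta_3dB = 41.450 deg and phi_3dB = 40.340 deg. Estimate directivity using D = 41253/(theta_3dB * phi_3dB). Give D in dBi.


D_linear = 41253 / (41.450 * 40.340) = 24.67147
D_dBi = 10 * log10(24.67147) = 13.92 dBi

13.92 dBi


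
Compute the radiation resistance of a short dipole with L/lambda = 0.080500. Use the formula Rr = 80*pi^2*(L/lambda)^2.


Rr = 80 * pi^2 * (0.080500)^2 = 80 * 9.869604 * 6.480250e-03 = 5.117 ohm

5.117 ohm


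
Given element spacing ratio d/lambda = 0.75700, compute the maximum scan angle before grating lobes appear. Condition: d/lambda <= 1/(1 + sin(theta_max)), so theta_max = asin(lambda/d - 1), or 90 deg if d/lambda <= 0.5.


lambda/d - 1 = 1/0.75700 - 1 = 0.3210040
theta_max = asin(0.3210040) = 18.72 deg

18.72 deg


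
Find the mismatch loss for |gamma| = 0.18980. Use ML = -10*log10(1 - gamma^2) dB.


ML = -10 * log10(1 - 0.18980^2) = -10 * log10(0.96397596) = 0.1593 dB

0.1593 dB


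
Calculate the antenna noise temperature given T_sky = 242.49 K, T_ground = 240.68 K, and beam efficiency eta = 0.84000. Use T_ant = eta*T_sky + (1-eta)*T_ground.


T_ant = 0.84000 * 242.49 + (1 - 0.84000) * 240.68 = 242.2 K

242.2 K


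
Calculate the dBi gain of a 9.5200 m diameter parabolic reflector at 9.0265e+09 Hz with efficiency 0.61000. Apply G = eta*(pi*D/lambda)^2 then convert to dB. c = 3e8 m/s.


lambda = c / f = 3.0000e+08 / 9.0265e+09 = 0.03323547 m
G_linear = 0.61000 * (pi * 9.5200 / 0.03323547)^2 = 493969.2
G_dBi = 10 * log10(493969.2) = 56.94 dBi

56.94 dBi


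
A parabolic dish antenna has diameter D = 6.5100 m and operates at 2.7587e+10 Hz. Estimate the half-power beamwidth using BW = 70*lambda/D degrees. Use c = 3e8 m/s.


lambda = c / f = 3.0000e+08 / 2.7587e+10 = 0.01087469 m
BW = 70 * 0.01087469 / 6.5100 = 0.1169 deg

0.1169 deg


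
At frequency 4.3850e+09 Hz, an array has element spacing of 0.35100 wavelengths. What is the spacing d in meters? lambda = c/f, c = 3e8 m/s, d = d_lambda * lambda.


lambda = c / f = 3.0000e+08 / 4.3850e+09 = 0.06841505 m
d = 0.35100 * 0.06841505 = 0.02401 m

0.02401 m


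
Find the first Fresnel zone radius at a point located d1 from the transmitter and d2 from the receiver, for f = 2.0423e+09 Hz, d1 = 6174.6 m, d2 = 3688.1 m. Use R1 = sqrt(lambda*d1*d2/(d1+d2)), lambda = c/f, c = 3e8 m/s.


lambda = c / f = 3.0000e+08 / 2.0423e+09 = 0.1468932 m
R1 = sqrt(0.1468932 * 6174.6 * 3688.1 / (6174.6 + 3688.1)) = 18.42 m

18.42 m


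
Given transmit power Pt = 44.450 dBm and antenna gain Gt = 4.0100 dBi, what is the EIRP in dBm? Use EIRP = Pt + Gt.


EIRP = Pt + Gt = 44.450 + 4.0100 = 48.46 dBm

48.46 dBm


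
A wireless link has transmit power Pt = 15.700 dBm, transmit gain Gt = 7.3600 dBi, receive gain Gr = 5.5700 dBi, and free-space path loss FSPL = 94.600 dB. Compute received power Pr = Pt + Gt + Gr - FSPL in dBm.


Pr = 15.700 + 7.3600 + 5.5700 - 94.600 = -65.97 dBm

-65.97 dBm


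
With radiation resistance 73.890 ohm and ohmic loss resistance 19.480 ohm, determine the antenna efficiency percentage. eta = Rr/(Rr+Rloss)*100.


eta = 73.890 / (73.890 + 19.480) * 100 = 79.14%

79.14%


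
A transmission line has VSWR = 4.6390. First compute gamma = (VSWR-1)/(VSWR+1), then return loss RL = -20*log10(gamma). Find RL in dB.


gamma = (4.6390 - 1) / (4.6390 + 1) = 0.6453272
RL = -20 * log10(0.6453272) = 3.804 dB

3.804 dB


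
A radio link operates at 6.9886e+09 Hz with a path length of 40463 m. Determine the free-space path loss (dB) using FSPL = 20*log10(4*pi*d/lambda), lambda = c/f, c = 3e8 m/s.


lambda = c / f = 3.0000e+08 / 6.9886e+09 = 0.04292705 m
FSPL = 20 * log10(4*pi*40463/0.04292705) = 141.5 dB

141.5 dB


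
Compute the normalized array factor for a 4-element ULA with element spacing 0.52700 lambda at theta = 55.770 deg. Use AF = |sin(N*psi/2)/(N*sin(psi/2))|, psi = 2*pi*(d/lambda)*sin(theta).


psi = 2*pi*0.52700*sin(55.770 deg) = 2.737686 rad
AF = |sin(4*2.737686/2) / (4*sin(2.737686/2))| = 0.1844

0.1844


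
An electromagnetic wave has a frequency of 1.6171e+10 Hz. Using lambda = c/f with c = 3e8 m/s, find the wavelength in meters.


lambda = c / f = 3.0000e+08 / 1.6171e+10 = 0.01855 m

0.01855 m


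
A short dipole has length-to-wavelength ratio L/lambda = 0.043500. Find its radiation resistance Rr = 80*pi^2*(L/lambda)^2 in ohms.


Rr = 80 * pi^2 * (0.043500)^2 = 80 * 9.869604 * 1.892250e-03 = 1.494 ohm

1.494 ohm


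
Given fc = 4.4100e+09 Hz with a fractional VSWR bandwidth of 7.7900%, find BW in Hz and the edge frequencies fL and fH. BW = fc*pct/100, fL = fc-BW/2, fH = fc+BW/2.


BW = 4.4100e+09 * 7.7900/100 = 3.435390e+08 Hz
fL = 4.4100e+09 - 3.435390e+08/2 = 4.238e+09 Hz
fH = 4.4100e+09 + 3.435390e+08/2 = 4.582e+09 Hz

BW=3.435e+08 Hz, fL=4.238e+09 Hz, fH=4.582e+09 Hz


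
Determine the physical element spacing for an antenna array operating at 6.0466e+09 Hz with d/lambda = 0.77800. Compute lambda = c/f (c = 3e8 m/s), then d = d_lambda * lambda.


lambda = c / f = 3.0000e+08 / 6.0466e+09 = 0.04961466 m
d = 0.77800 * 0.04961466 = 0.03860 m

0.03860 m


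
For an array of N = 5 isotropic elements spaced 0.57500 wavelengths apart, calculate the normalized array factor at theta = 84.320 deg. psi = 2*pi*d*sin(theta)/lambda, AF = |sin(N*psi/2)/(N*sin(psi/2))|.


psi = 2*pi*0.57500*sin(84.320 deg) = 3.595093 rad
AF = |sin(5*3.595093/2) / (5*sin(3.595093/2))| = 0.08688

0.08688


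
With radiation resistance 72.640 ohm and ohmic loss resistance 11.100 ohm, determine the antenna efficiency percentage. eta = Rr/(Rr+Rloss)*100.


eta = 72.640 / (72.640 + 11.100) * 100 = 86.74%

86.74%


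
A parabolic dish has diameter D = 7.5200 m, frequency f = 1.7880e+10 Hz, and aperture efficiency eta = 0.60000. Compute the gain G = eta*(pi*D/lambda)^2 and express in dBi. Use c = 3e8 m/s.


lambda = c / f = 3.0000e+08 / 1.7880e+10 = 0.01677852 m
G_linear = 0.60000 * (pi * 7.5200 / 0.01677852)^2 = 1.189541e+06
G_dBi = 10 * log10(1.189541e+06) = 60.75 dBi

60.75 dBi


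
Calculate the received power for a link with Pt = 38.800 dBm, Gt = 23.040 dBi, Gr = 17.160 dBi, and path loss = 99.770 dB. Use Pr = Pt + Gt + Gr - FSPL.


Pr = 38.800 + 23.040 + 17.160 - 99.770 = -20.77 dBm

-20.77 dBm


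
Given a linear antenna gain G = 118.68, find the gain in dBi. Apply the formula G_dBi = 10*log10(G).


G_dBi = 10 * log10(118.68) = 20.74 dBi

20.74 dBi


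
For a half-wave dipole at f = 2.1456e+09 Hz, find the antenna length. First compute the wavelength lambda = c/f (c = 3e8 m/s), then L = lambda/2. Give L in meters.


lambda = c / f = 3.0000e+08 / 2.1456e+09 = 0.1398210 m
L = lambda / 2 = 0.1398210 / 2 = 0.06991 m

0.06991 m


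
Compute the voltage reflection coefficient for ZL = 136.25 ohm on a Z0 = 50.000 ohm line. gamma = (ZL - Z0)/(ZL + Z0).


gamma = (136.25 - 50.000) / (136.25 + 50.000) = 0.4631

0.4631


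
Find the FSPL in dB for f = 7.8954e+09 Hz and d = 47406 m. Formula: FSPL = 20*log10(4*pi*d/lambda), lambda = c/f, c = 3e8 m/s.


lambda = c / f = 3.0000e+08 / 7.8954e+09 = 0.03799681 m
FSPL = 20 * log10(4*pi*47406/0.03799681) = 143.9 dB

143.9 dB


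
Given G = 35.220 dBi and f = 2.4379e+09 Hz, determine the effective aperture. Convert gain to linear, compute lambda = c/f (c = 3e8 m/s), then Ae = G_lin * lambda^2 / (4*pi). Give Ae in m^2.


lambda = c / f = 3.0000e+08 / 2.4379e+09 = 0.1230567 m
G_linear = 10^(35.220/10) = 3326.596
Ae = G_linear * lambda^2 / (4*pi) = 3326.596 * 0.1230567^2 / (4*pi) = 4.009 m^2

4.009 m^2


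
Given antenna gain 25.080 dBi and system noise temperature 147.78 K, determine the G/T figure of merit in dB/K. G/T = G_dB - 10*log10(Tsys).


G/T = 25.080 - 10*log10(147.78) = 25.080 - 21.69616 = 3.384 dB/K

3.384 dB/K


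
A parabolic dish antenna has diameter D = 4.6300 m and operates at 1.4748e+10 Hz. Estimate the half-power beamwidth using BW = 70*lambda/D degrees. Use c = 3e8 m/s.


lambda = c / f = 3.0000e+08 / 1.4748e+10 = 0.02034174 m
BW = 70 * 0.02034174 / 4.6300 = 0.3075 deg

0.3075 deg


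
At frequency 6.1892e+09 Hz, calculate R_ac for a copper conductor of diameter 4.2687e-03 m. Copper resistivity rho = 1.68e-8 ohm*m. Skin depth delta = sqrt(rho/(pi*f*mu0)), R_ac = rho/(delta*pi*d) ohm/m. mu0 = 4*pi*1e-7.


delta = sqrt(1.68e-8 / (pi * 6.1892e+09 * 4*pi*1e-7)) = 8.291966e-07 m
R_ac = 1.68e-8 / (8.291966e-07 * pi * 4.2687e-03) = 1.511 ohm/m

1.511 ohm/m


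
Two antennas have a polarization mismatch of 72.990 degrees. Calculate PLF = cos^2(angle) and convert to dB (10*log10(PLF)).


PLF_linear = cos^2(72.990 deg) = 0.08557884
PLF_dB = 10 * log10(0.08557884) = -10.68 dB

-10.68 dB


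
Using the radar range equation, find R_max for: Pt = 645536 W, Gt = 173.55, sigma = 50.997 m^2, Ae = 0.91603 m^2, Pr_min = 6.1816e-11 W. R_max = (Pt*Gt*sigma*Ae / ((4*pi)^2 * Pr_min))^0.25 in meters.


R^4 = 645536*173.55*50.997*0.91603 / ((4*pi)^2 * 6.1816e-11) = 5.361407e+17
R_max = 5.361407e+17^0.25 = 27059 m

27059 m


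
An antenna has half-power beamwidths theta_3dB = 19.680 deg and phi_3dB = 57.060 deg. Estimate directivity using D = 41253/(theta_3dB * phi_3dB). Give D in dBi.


D_linear = 41253 / (19.680 * 57.060) = 36.73658
D_dBi = 10 * log10(36.73658) = 15.65 dBi

15.65 dBi


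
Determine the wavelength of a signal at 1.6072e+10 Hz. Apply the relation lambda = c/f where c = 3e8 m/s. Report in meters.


lambda = c / f = 3.0000e+08 / 1.6072e+10 = 0.01867 m

0.01867 m


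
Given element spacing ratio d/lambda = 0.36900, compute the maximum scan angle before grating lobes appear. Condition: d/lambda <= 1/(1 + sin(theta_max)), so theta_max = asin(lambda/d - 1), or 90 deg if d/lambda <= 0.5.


lambda/d - 1 = 1/0.36900 - 1 = 1.710027 >= 1
d/lambda <= 0.5, so the array can scan to endfire without grating lobes: theta_max = 90 deg

90 deg


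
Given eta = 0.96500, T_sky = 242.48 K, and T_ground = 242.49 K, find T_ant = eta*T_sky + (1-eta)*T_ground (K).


T_ant = 0.96500 * 242.48 + (1 - 0.96500) * 242.49 = 242.5 K

242.5 K


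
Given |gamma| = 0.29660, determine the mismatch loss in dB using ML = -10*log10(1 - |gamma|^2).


ML = -10 * log10(1 - 0.29660^2) = -10 * log10(0.91202844) = 0.3999 dB

0.3999 dB


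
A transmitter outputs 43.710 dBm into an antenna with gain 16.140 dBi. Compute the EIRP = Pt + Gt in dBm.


EIRP = Pt + Gt = 43.710 + 16.140 = 59.85 dBm

59.85 dBm


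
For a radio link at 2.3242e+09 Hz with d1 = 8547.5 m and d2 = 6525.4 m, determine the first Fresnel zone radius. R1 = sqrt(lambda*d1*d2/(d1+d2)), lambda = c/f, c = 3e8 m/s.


lambda = c / f = 3.0000e+08 / 2.3242e+09 = 0.1290767 m
R1 = sqrt(0.1290767 * 8547.5 * 6525.4 / (8547.5 + 6525.4)) = 21.85 m

21.85 m


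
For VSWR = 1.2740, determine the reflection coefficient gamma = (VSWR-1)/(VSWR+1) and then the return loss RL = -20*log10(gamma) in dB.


gamma = (1.2740 - 1) / (1.2740 + 1) = 0.1204925
RL = -20 * log10(0.1204925) = 18.38 dB

18.38 dB


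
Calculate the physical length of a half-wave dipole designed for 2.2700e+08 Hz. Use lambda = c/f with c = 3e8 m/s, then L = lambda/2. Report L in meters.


lambda = c / f = 3.0000e+08 / 2.2700e+08 = 1.321586 m
L = lambda / 2 = 1.321586 / 2 = 0.6608 m

0.6608 m


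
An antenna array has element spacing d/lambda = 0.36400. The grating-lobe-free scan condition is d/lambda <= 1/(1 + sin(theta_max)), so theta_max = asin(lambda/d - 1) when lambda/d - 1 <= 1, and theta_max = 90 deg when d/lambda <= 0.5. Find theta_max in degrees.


lambda/d - 1 = 1/0.36400 - 1 = 1.747253 >= 1
d/lambda <= 0.5, so the array can scan to endfire without grating lobes: theta_max = 90 deg

90 deg


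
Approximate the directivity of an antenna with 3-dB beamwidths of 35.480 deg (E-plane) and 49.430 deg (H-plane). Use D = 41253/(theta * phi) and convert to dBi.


D_linear = 41253 / (35.480 * 49.430) = 23.52238
D_dBi = 10 * log10(23.52238) = 13.71 dBi

13.71 dBi


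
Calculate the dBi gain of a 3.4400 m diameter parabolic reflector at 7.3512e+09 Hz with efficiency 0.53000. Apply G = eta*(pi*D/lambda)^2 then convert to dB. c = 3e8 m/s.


lambda = c / f = 3.0000e+08 / 7.3512e+09 = 0.04080966 m
G_linear = 0.53000 * (pi * 3.4400 / 0.04080966)^2 = 37167.77
G_dBi = 10 * log10(37167.77) = 45.70 dBi

45.70 dBi


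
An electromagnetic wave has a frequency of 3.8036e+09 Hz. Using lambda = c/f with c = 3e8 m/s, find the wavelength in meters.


lambda = c / f = 3.0000e+08 / 3.8036e+09 = 0.07887 m

0.07887 m


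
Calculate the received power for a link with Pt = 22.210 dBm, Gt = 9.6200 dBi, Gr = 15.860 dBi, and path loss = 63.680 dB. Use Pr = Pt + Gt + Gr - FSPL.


Pr = 22.210 + 9.6200 + 15.860 - 63.680 = -15.99 dBm

-15.99 dBm


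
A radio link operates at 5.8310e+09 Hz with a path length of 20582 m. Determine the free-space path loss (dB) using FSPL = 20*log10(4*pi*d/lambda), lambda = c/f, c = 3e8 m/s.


lambda = c / f = 3.0000e+08 / 5.8310e+09 = 0.05144915 m
FSPL = 20 * log10(4*pi*20582/0.05144915) = 134.0 dB

134.0 dB


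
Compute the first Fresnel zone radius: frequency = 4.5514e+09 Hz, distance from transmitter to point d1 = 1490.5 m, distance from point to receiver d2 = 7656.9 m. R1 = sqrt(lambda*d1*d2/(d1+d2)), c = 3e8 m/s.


lambda = c / f = 3.0000e+08 / 4.5514e+09 = 0.06591378 m
R1 = sqrt(0.06591378 * 1490.5 * 7656.9 / (1490.5 + 7656.9)) = 9.068 m

9.068 m


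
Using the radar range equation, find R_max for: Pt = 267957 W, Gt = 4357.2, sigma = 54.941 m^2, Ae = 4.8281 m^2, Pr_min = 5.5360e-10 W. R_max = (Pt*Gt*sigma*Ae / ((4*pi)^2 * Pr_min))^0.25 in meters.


R^4 = 267957*4357.2*54.941*4.8281 / ((4*pi)^2 * 5.5360e-10) = 3.542661e+18
R_max = 3.542661e+18^0.25 = 43384 m

43384 m


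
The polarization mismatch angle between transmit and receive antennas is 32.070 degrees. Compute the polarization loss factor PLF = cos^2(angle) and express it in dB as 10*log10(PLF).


PLF_linear = cos^2(32.070 deg) = 0.7180868
PLF_dB = 10 * log10(0.7180868) = -1.438 dB

-1.438 dB


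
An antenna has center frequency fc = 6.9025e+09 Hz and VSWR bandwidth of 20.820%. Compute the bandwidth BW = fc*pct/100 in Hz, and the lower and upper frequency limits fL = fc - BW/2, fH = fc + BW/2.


BW = 6.9025e+09 * 20.820/100 = 1.437100e+09 Hz
fL = 6.9025e+09 - 1.437100e+09/2 = 6.184e+09 Hz
fH = 6.9025e+09 + 1.437100e+09/2 = 7.621e+09 Hz

BW=1.437e+09 Hz, fL=6.184e+09 Hz, fH=7.621e+09 Hz


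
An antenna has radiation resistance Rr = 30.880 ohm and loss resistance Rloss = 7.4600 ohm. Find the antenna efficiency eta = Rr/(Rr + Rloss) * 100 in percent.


eta = 30.880 / (30.880 + 7.4600) * 100 = 80.54%

80.54%


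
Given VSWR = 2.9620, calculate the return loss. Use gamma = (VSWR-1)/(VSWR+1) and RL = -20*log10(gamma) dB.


gamma = (2.9620 - 1) / (2.9620 + 1) = 0.4952044
RL = -20 * log10(0.4952044) = 6.104 dB

6.104 dB


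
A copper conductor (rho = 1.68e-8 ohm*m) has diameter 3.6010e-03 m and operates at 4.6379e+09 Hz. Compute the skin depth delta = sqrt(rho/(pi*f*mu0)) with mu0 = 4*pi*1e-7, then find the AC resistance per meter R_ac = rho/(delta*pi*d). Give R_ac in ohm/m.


delta = sqrt(1.68e-8 / (pi * 4.6379e+09 * 4*pi*1e-7)) = 9.578866e-07 m
R_ac = 1.68e-8 / (9.578866e-07 * pi * 3.6010e-03) = 1.550 ohm/m

1.550 ohm/m


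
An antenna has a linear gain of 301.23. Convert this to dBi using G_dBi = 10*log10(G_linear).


G_dBi = 10 * log10(301.23) = 24.79 dBi

24.79 dBi


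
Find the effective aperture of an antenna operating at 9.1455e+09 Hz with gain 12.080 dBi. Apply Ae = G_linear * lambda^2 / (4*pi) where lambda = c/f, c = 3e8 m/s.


lambda = c / f = 3.0000e+08 / 9.1455e+09 = 0.03280302 m
G_linear = 10^(12.080/10) = 16.14359
Ae = G_linear * lambda^2 / (4*pi) = 16.14359 * 0.03280302^2 / (4*pi) = 1.382e-03 m^2

1.382e-03 m^2


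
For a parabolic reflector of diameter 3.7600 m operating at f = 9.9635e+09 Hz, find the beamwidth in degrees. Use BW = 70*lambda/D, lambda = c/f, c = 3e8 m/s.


lambda = c / f = 3.0000e+08 / 9.9635e+09 = 0.03010990 m
BW = 70 * 0.03010990 / 3.7600 = 0.5606 deg

0.5606 deg


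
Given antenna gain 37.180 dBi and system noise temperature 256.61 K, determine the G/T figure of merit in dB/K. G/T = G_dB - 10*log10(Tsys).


G/T = 37.180 - 10*log10(256.61) = 37.180 - 24.09274 = 13.09 dB/K

13.09 dB/K


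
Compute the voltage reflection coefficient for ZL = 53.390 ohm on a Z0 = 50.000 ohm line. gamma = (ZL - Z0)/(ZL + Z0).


gamma = (53.390 - 50.000) / (53.390 + 50.000) = 0.03279

0.03279


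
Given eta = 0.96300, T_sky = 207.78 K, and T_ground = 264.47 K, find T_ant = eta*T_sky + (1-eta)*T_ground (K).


T_ant = 0.96300 * 207.78 + (1 - 0.96300) * 264.47 = 209.9 K

209.9 K


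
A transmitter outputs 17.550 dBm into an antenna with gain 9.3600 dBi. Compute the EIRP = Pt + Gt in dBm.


EIRP = Pt + Gt = 17.550 + 9.3600 = 26.91 dBm

26.91 dBm


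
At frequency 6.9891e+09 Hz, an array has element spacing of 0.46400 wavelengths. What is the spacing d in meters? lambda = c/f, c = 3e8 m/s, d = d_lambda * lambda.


lambda = c / f = 3.0000e+08 / 6.9891e+09 = 0.04292398 m
d = 0.46400 * 0.04292398 = 0.01992 m

0.01992 m


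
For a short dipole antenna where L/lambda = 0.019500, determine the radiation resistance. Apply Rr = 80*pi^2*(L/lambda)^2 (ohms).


Rr = 80 * pi^2 * (0.019500)^2 = 80 * 9.869604 * 3.802500e-04 = 0.3002 ohm

0.3002 ohm


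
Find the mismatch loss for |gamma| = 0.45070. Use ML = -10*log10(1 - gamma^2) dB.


ML = -10 * log10(1 - 0.45070^2) = -10 * log10(0.79686951) = 0.9861 dB

0.9861 dB


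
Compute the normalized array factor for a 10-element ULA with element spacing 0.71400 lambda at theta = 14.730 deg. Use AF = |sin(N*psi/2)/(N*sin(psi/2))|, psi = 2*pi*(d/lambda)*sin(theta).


psi = 2*pi*0.71400*sin(14.730 deg) = 1.140679 rad
AF = |sin(10*1.140679/2) / (10*sin(1.140679/2))| = 0.1015

0.1015


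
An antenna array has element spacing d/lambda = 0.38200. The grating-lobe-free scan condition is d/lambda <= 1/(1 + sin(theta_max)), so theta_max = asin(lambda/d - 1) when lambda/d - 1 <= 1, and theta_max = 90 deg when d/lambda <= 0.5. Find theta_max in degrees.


lambda/d - 1 = 1/0.38200 - 1 = 1.617801 >= 1
d/lambda <= 0.5, so the array can scan to endfire without grating lobes: theta_max = 90 deg

90 deg


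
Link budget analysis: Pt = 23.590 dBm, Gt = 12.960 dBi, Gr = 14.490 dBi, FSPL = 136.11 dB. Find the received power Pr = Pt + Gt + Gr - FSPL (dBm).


Pr = 23.590 + 12.960 + 14.490 - 136.11 = -85.07 dBm

-85.07 dBm


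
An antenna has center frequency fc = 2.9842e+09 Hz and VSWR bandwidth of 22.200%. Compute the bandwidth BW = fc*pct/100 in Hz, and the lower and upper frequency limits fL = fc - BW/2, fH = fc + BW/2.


BW = 2.9842e+09 * 22.200/100 = 6.624924e+08 Hz
fL = 2.9842e+09 - 6.624924e+08/2 = 2.653e+09 Hz
fH = 2.9842e+09 + 6.624924e+08/2 = 3.315e+09 Hz

BW=6.625e+08 Hz, fL=2.653e+09 Hz, fH=3.315e+09 Hz


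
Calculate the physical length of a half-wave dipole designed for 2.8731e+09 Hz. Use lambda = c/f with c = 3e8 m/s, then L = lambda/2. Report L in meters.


lambda = c / f = 3.0000e+08 / 2.8731e+09 = 0.1044168 m
L = lambda / 2 = 0.1044168 / 2 = 0.05221 m

0.05221 m


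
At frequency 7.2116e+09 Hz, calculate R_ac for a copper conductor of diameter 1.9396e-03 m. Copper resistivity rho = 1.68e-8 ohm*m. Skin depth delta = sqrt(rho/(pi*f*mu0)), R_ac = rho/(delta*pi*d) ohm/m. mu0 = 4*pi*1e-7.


delta = sqrt(1.68e-8 / (pi * 7.2116e+09 * 4*pi*1e-7)) = 7.681729e-07 m
R_ac = 1.68e-8 / (7.681729e-07 * pi * 1.9396e-03) = 3.589 ohm/m

3.589 ohm/m


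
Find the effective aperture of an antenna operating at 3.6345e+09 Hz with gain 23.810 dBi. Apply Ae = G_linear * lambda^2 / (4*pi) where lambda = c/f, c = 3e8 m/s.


lambda = c / f = 3.0000e+08 / 3.6345e+09 = 0.08254230 m
G_linear = 10^(23.810/10) = 240.4363
Ae = G_linear * lambda^2 / (4*pi) = 240.4363 * 0.08254230^2 / (4*pi) = 0.1304 m^2

0.1304 m^2


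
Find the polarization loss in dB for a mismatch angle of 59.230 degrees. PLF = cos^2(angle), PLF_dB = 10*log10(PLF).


PLF_linear = cos^2(59.230 deg) = 0.2617274
PLF_dB = 10 * log10(0.2617274) = -5.822 dB

-5.822 dB


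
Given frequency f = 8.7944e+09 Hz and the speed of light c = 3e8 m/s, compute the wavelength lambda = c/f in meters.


lambda = c / f = 3.0000e+08 / 8.7944e+09 = 0.03411 m

0.03411 m


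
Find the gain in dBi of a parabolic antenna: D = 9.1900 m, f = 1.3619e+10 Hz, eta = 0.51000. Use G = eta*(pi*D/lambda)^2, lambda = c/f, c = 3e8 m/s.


lambda = c / f = 3.0000e+08 / 1.3619e+10 = 0.02202805 m
G_linear = 0.51000 * (pi * 9.1900 / 0.02202805)^2 = 876090.2
G_dBi = 10 * log10(876090.2) = 59.43 dBi

59.43 dBi


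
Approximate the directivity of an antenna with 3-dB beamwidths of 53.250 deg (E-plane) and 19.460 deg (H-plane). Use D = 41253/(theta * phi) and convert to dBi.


D_linear = 41253 / (53.250 * 19.460) = 39.81008
D_dBi = 10 * log10(39.81008) = 16.00 dBi

16.00 dBi


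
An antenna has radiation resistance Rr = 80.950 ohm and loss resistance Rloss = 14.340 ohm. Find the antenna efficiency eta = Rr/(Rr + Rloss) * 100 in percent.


eta = 80.950 / (80.950 + 14.340) * 100 = 84.95%

84.95%


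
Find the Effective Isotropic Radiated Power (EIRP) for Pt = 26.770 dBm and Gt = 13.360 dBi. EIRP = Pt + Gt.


EIRP = Pt + Gt = 26.770 + 13.360 = 40.13 dBm

40.13 dBm


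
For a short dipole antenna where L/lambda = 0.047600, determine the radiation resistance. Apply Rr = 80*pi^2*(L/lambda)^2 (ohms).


Rr = 80 * pi^2 * (0.047600)^2 = 80 * 9.869604 * 2.265760e-03 = 1.789 ohm

1.789 ohm


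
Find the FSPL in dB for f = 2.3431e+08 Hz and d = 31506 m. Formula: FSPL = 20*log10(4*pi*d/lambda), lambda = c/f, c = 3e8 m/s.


lambda = c / f = 3.0000e+08 / 2.3431e+08 = 1.280355 m
FSPL = 20 * log10(4*pi*31506/1.280355) = 109.8 dB

109.8 dB


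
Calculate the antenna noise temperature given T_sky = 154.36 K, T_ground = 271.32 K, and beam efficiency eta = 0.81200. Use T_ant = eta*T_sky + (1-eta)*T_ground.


T_ant = 0.81200 * 154.36 + (1 - 0.81200) * 271.32 = 176.3 K

176.3 K


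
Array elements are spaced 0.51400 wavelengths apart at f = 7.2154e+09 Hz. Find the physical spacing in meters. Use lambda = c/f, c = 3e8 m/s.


lambda = c / f = 3.0000e+08 / 7.2154e+09 = 0.04157774 m
d = 0.51400 * 0.04157774 = 0.02137 m

0.02137 m


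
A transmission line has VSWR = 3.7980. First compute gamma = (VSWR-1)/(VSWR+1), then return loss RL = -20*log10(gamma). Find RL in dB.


gamma = (3.7980 - 1) / (3.7980 + 1) = 0.5831596
RL = -20 * log10(0.5831596) = 4.684 dB

4.684 dB


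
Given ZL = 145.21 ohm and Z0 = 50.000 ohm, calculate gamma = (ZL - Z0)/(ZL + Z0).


gamma = (145.21 - 50.000) / (145.21 + 50.000) = 0.4877

0.4877


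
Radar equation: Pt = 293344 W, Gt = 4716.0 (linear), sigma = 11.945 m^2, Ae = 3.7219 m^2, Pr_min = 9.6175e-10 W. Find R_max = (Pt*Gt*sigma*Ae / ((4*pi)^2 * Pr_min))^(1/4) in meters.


R^4 = 293344*4716.0*11.945*3.7219 / ((4*pi)^2 * 9.6175e-10) = 4.049673e+17
R_max = 4.049673e+17^0.25 = 25226 m

25226 m


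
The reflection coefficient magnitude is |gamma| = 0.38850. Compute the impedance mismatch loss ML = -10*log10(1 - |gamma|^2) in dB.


ML = -10 * log10(1 - 0.38850^2) = -10 * log10(0.84906775) = 0.7106 dB

0.7106 dB


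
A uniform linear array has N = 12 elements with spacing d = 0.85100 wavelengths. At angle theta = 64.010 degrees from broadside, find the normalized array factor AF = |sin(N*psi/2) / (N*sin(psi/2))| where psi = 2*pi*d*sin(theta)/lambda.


psi = 2*pi*0.85100*sin(64.010 deg) = 4.806252 rad
AF = |sin(12*4.806252/2) / (12*sin(4.806252/2))| = 0.06609

0.06609


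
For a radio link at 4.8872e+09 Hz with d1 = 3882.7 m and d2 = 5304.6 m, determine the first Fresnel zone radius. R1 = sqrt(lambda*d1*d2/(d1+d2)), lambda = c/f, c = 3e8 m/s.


lambda = c / f = 3.0000e+08 / 4.8872e+09 = 0.06138484 m
R1 = sqrt(0.06138484 * 3882.7 * 5304.6 / (3882.7 + 5304.6)) = 11.73 m

11.73 m


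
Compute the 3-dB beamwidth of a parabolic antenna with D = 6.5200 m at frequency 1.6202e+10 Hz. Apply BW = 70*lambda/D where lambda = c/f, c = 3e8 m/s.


lambda = c / f = 3.0000e+08 / 1.6202e+10 = 0.01851623 m
BW = 70 * 0.01851623 / 6.5200 = 0.1988 deg

0.1988 deg


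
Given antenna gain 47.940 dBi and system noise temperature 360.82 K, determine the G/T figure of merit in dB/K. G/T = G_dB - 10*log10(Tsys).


G/T = 47.940 - 10*log10(360.82) = 47.940 - 25.57291 = 22.37 dB/K

22.37 dB/K


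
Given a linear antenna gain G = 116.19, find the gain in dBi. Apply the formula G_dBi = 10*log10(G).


G_dBi = 10 * log10(116.19) = 20.65 dBi

20.65 dBi


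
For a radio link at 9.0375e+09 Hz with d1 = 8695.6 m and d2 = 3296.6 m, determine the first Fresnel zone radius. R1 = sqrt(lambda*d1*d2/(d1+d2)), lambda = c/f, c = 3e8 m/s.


lambda = c / f = 3.0000e+08 / 9.0375e+09 = 0.03319502 m
R1 = sqrt(0.03319502 * 8695.6 * 3296.6 / (8695.6 + 3296.6)) = 8.908 m

8.908 m


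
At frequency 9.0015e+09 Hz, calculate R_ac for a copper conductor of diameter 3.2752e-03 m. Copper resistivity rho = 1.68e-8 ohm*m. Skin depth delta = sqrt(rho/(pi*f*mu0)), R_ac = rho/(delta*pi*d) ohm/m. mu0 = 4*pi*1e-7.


delta = sqrt(1.68e-8 / (pi * 9.0015e+09 * 4*pi*1e-7)) = 6.875706e-07 m
R_ac = 1.68e-8 / (6.875706e-07 * pi * 3.2752e-03) = 2.375 ohm/m

2.375 ohm/m


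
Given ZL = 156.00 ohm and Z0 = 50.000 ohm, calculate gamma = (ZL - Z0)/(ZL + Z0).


gamma = (156.00 - 50.000) / (156.00 + 50.000) = 0.5146

0.5146


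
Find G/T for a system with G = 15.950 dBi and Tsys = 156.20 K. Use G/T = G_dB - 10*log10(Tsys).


G/T = 15.950 - 10*log10(156.20) = 15.950 - 21.93681 = -5.987 dB/K

-5.987 dB/K


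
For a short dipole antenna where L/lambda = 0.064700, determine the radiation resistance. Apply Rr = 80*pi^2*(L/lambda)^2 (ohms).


Rr = 80 * pi^2 * (0.064700)^2 = 80 * 9.869604 * 4.186090e-03 = 3.305 ohm

3.305 ohm


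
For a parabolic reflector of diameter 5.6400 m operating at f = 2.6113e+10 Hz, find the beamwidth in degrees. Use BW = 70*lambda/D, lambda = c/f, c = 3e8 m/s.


lambda = c / f = 3.0000e+08 / 2.6113e+10 = 0.01148853 m
BW = 70 * 0.01148853 / 5.6400 = 0.1426 deg

0.1426 deg


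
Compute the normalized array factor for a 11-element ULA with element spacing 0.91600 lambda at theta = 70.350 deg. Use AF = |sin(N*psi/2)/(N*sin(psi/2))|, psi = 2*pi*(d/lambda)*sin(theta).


psi = 2*pi*0.91600*sin(70.350 deg) = 5.420228 rad
AF = |sin(11*5.420228/2) / (11*sin(5.420228/2))| = 0.2172

0.2172


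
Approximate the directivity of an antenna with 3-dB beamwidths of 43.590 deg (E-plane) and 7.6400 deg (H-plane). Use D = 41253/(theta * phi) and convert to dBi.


D_linear = 41253 / (43.590 * 7.6400) = 123.8726
D_dBi = 10 * log10(123.8726) = 20.93 dBi

20.93 dBi


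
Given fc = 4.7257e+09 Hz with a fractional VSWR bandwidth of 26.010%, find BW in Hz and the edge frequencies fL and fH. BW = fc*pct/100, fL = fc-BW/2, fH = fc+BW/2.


BW = 4.7257e+09 * 26.010/100 = 1.229155e+09 Hz
fL = 4.7257e+09 - 1.229155e+09/2 = 4.111e+09 Hz
fH = 4.7257e+09 + 1.229155e+09/2 = 5.340e+09 Hz

BW=1.229e+09 Hz, fL=4.111e+09 Hz, fH=5.340e+09 Hz


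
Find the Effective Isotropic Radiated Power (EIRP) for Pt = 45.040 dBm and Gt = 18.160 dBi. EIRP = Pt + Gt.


EIRP = Pt + Gt = 45.040 + 18.160 = 63.20 dBm

63.20 dBm


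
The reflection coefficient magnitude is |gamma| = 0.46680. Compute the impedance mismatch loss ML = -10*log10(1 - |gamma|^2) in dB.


ML = -10 * log10(1 - 0.46680^2) = -10 * log10(0.78209776) = 1.067 dB

1.067 dB


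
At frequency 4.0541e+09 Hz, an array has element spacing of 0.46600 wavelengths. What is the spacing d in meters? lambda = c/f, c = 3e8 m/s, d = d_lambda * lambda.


lambda = c / f = 3.0000e+08 / 4.0541e+09 = 0.07399916 m
d = 0.46600 * 0.07399916 = 0.03448 m

0.03448 m


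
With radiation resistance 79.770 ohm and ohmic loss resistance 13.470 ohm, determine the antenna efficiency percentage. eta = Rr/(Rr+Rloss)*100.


eta = 79.770 / (79.770 + 13.470) * 100 = 85.55%

85.55%


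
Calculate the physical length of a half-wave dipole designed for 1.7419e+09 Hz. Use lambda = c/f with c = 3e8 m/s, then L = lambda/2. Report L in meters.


lambda = c / f = 3.0000e+08 / 1.7419e+09 = 0.1722257 m
L = lambda / 2 = 0.1722257 / 2 = 0.08611 m

0.08611 m


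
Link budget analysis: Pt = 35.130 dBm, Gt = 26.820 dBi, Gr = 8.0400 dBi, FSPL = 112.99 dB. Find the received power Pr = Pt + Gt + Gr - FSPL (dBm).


Pr = 35.130 + 26.820 + 8.0400 - 112.99 = -43.00 dBm

-43.00 dBm


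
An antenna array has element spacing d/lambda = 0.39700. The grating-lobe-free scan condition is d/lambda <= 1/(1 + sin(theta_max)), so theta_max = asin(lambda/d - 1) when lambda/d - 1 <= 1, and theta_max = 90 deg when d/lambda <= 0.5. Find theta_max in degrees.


lambda/d - 1 = 1/0.39700 - 1 = 1.518892 >= 1
d/lambda <= 0.5, so the array can scan to endfire without grating lobes: theta_max = 90 deg

90 deg


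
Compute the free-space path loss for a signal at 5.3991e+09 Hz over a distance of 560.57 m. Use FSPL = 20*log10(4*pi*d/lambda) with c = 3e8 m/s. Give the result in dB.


lambda = c / f = 3.0000e+08 / 5.3991e+09 = 0.05556482 m
FSPL = 20 * log10(4*pi*560.57/0.05556482) = 102.1 dB

102.1 dB


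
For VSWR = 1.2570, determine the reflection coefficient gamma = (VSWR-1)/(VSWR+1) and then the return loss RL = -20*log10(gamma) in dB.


gamma = (1.2570 - 1) / (1.2570 + 1) = 0.1138680
RL = -20 * log10(0.1138680) = 18.87 dB

18.87 dB


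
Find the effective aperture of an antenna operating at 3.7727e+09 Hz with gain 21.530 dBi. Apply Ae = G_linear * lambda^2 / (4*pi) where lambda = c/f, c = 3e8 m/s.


lambda = c / f = 3.0000e+08 / 3.7727e+09 = 0.07951865 m
G_linear = 10^(21.530/10) = 142.2329
Ae = G_linear * lambda^2 / (4*pi) = 142.2329 * 0.07951865^2 / (4*pi) = 0.07157 m^2

0.07157 m^2


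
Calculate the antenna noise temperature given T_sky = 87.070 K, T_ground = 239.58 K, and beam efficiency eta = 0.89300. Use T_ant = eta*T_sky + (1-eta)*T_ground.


T_ant = 0.89300 * 87.070 + (1 - 0.89300) * 239.58 = 103.4 K

103.4 K


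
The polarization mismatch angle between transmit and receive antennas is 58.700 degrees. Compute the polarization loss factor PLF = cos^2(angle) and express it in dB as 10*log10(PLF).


PLF_linear = cos^2(58.700 deg) = 0.2699001
PLF_dB = 10 * log10(0.2699001) = -5.688 dB

-5.688 dB
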